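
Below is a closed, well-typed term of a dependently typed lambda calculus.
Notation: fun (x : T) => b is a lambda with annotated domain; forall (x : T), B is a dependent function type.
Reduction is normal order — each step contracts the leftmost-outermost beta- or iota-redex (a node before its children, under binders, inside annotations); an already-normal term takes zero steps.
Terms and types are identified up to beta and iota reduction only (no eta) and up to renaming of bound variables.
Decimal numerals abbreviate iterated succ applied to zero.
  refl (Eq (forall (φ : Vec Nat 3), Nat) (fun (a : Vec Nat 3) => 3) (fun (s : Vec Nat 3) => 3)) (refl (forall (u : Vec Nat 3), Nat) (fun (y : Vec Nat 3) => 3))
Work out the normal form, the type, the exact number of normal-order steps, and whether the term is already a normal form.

resulting normal form:
  refl (Eq (forall (φ : Vec Nat 3), Nat) (fun (a : Vec Nat 3) => 3) (fun (s : Vec Nat 3) => 3)) (refl (forall (u : Vec Nat 3), Nat) (fun (y : Vec Nat 3) => 3))
inferred type:
  Eq (Eq (forall (φ : Vec Nat 3), Nat) (fun (a : Vec Nat 3) => 3) (fun (s : Vec Nat 3) => 3)) (refl (forall (u : Vec Nat 3), Nat) (fun (y : Vec Nat 3) => 3)) (refl (forall (δ : Vec Nat 3), Nat) (fun (η : Vec Nat 3) => 3))
normal-order step count: 0
started in normal form: yes


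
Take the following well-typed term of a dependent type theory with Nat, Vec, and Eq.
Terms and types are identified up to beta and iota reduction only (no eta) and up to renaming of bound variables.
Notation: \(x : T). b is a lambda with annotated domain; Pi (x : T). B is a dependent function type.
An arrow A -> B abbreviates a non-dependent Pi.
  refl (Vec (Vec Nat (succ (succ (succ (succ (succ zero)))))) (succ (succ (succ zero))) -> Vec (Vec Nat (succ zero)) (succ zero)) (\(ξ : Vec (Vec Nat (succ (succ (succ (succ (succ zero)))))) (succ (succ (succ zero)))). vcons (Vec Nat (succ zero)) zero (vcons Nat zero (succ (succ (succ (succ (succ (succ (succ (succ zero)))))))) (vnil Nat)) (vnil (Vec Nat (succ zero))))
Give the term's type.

inferred type:
  Eq (Vec (Vec Nat (succ (succ (succ (succ (succ zero)))))) (succ (succ (succ zero))) -> Vec (Vec Nat (succ zero)) (succ zero)) (\(ξ : Vec (Vec Nat (succ (succ (succ (succ (succ zero)))))) (succ (succ (succ zero)))). vcons (Vec Nat (succ zero)) zero (vcons Nat zero (succ (succ (succ (succ (succ (succ (succ (succ zero)))))))) (vnil Nat)) (vnil (Vec Nat (succ zero)))) (\(τ : Vec (Vec Nat (succ (succ (succ (succ (succ zero)))))) (succ (succ (succ zero)))). vcons (Vec Nat (succ zero)) zero (vcons Nat zero (succ (succ (succ (succ (succ (succ (succ (succ zero)))))))) (vnil Nat)) (vnil (Vec Nat (succ zero))))


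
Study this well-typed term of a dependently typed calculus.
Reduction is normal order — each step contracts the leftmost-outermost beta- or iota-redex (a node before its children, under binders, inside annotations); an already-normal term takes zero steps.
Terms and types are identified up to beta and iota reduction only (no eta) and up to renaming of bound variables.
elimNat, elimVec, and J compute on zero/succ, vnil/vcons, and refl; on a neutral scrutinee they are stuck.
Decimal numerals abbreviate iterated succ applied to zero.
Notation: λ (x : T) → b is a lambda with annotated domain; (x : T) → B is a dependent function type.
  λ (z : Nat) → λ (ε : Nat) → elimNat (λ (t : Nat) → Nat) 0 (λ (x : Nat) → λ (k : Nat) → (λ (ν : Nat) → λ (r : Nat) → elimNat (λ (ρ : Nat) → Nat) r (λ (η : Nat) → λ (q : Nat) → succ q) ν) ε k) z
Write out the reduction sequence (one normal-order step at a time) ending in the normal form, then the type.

reduction (normal order):
  λ (z : Nat) → λ (ε : Nat) → elimNat (λ (t : Nat) → Nat) 0 (λ (x : Nat) → λ (k : Nat) → (λ (ν : Nat) → λ (r : Nat) → elimNat (λ (ρ : Nat) → Nat) r (λ (η : Nat) → λ (q : Nat) → succ q) ν) ε k) z
  ~> λ (z : Nat) → λ (ε : Nat) → elimNat (λ (t : Nat) → Nat) 0 (λ (x : Nat) → λ (k : Nat) → (λ (ν : Nat) → elimNat (λ (r : Nat) → Nat) ν (λ (ρ : Nat) → λ (η : Nat) → succ η) ε) k) z
  ~> λ (z : Nat) → λ (ε : Nat) → elimNat (λ (t : Nat) → Nat) 0 (λ (x : Nat) → λ (k : Nat) → elimNat (λ (ν : Nat) → Nat) k (λ (r : Nat) → λ (ρ : Nat) → succ ρ) ε) z
type:
  (z : Nat) → (ε : Nat) → Nat


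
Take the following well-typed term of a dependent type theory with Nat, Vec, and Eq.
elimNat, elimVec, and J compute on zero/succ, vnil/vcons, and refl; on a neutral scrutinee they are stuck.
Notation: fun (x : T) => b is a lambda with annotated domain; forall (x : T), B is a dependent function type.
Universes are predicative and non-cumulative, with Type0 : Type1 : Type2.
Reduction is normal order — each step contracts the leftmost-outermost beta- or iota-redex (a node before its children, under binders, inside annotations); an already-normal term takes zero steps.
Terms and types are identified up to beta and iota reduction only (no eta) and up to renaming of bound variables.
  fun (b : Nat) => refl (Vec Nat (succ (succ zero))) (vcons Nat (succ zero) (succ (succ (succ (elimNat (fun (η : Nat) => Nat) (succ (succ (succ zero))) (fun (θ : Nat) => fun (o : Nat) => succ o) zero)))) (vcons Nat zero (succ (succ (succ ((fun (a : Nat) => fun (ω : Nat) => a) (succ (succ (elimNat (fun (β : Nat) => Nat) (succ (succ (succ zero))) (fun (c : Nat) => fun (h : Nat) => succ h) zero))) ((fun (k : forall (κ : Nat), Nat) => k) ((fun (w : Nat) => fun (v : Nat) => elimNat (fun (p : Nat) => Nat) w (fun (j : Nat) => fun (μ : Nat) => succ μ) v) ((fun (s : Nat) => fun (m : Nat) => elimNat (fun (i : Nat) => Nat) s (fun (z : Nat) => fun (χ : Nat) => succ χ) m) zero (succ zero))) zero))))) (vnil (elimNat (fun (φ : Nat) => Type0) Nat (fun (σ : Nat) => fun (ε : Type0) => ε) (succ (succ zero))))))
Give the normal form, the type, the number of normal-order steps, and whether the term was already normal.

normal form:
  fun (b : Nat) => refl (Vec Nat (succ (succ zero))) (vcons Nat (succ zero) (succ (succ (succ (succ (succ (succ zero)))))) (vcons Nat zero (succ (succ (succ (succ (succ (succ (succ (succ zero)))))))) (vnil Nat)))
type:
  forall (b : Nat), Eq (Vec Nat (succ (succ zero))) (vcons Nat (succ zero) (succ (succ (succ (succ (succ (succ zero)))))) (vcons Nat zero (succ (succ (succ (succ (succ (succ (succ (succ zero)))))))) (vnil Nat))) (vcons Nat (succ zero) (succ (succ (succ (succ (succ (succ zero)))))) (vcons Nat zero (succ (succ (succ (succ (succ (succ (succ (succ zero)))))))) (vnil Nat)))
reduction steps (normal order): 11
started in normal form: no
first redex: an elimNat iota-redex


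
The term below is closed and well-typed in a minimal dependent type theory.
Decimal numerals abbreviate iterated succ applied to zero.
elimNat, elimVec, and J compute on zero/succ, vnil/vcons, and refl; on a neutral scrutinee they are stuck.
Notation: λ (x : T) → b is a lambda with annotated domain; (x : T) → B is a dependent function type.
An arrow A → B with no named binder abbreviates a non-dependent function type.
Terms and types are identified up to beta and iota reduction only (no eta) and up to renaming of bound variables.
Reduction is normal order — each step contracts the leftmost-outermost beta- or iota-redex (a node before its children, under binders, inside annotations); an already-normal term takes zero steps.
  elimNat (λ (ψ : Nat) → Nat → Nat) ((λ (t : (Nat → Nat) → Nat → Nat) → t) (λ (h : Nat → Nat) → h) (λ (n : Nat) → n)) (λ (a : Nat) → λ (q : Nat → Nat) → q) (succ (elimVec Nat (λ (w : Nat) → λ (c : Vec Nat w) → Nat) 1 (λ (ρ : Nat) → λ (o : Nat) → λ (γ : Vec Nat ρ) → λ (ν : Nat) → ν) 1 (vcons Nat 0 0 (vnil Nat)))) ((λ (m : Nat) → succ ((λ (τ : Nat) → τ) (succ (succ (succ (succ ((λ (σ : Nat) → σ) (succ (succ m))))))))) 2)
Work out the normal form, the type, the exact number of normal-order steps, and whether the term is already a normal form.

normal form:
  9
inferred type:
  Nat
reduction steps (normal order): 19
started in normal form: no
first contracted redex: an elimNat iota-redex


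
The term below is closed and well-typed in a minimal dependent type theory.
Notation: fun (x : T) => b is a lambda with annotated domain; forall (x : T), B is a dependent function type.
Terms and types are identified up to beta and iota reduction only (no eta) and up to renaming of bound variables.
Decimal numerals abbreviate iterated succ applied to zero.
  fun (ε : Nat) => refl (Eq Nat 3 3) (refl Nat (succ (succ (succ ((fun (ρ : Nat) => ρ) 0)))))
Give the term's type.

the term's type:
  forall (ε : Nat), Eq (Eq Nat 3 3) (refl Nat 3) (refl Nat 3)


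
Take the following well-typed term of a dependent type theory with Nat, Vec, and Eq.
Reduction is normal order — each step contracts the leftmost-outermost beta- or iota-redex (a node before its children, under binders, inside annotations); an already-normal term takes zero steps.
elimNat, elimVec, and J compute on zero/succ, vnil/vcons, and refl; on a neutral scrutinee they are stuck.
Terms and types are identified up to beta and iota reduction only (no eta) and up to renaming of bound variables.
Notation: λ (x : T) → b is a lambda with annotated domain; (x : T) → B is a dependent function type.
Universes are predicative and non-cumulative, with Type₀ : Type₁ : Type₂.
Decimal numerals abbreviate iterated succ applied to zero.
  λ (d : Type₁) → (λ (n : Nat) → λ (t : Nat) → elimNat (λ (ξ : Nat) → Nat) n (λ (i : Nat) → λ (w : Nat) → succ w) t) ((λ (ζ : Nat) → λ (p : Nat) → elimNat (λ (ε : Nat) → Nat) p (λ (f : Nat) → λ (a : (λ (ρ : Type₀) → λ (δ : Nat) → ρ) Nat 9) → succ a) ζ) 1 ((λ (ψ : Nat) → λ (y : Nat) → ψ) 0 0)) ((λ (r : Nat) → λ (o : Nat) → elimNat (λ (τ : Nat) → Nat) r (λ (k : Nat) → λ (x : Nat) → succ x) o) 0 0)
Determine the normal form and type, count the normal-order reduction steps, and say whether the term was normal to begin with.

reduced normal form:
  λ (d : Type₁) → 1
the term's type:
  (d : Type₁) → Nat
steps to reach normal form (normal order): 14
started in normal form: no
first redex: a beta-redex


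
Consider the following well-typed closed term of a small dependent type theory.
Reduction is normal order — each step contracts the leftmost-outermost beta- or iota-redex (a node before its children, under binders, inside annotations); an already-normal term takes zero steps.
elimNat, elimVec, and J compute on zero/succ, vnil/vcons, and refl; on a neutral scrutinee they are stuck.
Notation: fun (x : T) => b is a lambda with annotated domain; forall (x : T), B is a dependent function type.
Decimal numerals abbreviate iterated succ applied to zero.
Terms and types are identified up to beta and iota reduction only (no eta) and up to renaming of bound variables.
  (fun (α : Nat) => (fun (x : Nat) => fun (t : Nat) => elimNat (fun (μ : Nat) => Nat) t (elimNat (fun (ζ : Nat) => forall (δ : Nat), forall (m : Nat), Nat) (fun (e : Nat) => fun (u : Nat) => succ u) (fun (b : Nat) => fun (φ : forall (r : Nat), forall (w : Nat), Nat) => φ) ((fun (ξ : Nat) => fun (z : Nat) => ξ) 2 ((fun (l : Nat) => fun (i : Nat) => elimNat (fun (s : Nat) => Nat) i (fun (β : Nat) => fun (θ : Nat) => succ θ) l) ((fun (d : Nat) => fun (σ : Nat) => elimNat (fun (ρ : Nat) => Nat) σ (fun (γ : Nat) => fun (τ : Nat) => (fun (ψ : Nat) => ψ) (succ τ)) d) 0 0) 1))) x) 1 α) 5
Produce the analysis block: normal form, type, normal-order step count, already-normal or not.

reduced normal form:
  6
inferred type:
  Nat
steps to reach normal form (normal order): 16
already normal: no
first redex: a beta-redex


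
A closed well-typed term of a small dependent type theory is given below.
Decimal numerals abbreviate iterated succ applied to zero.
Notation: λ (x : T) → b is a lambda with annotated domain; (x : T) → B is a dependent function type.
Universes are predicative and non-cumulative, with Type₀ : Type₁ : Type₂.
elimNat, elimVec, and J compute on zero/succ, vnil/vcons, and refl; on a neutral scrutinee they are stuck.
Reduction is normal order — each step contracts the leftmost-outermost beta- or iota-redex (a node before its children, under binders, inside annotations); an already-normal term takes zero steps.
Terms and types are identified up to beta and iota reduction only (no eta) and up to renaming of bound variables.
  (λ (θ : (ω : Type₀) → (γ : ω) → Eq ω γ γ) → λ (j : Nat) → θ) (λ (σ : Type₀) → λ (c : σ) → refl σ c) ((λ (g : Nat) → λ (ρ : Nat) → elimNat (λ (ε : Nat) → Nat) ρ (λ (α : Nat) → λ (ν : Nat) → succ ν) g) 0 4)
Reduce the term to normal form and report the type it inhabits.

normal form:
  λ (θ : Type₀) → λ (ω : θ) → refl θ ω
the term's type:
  (θ : Type₀) → (ω : θ) → Eq θ ω ω


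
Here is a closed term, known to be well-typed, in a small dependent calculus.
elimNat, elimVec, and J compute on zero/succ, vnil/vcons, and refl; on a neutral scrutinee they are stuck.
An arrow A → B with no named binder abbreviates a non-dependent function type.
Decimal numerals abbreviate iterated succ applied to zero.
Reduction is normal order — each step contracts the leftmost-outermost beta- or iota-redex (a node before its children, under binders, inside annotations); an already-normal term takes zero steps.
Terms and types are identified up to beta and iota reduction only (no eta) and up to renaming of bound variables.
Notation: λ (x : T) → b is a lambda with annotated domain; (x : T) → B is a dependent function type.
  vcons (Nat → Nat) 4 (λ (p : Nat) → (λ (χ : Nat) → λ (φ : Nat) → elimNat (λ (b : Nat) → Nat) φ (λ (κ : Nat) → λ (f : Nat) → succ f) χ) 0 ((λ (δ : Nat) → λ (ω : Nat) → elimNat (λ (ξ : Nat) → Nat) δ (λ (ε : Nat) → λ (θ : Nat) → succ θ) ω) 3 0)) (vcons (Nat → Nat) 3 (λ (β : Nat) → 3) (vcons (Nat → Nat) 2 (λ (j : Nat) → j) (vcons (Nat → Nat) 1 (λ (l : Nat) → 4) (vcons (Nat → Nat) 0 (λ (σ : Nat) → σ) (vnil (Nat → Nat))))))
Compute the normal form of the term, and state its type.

resulting normal form:
  vcons (Nat → Nat) 4 (λ (p : Nat) → 3) (vcons (Nat → Nat) 3 (λ (χ : Nat) → 3) (vcons (Nat → Nat) 2 (λ (φ : Nat) → φ) (vcons (Nat → Nat) 1 (λ (b : Nat) → 4) (vcons (Nat → Nat) 0 (λ (κ : Nat) → κ) (vnil (Nat → Nat))))))
inferred type:
  Vec (Nat → Nat) 5


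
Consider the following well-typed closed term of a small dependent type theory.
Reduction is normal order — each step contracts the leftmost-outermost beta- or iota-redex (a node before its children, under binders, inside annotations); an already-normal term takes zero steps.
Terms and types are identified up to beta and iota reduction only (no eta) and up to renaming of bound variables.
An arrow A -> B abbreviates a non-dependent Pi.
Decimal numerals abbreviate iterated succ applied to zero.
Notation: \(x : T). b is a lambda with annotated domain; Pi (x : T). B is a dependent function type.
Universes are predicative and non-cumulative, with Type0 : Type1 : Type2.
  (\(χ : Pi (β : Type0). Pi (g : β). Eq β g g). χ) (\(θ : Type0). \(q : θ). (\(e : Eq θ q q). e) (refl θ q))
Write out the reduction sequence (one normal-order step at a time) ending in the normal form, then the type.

normal-order reduction sequence:
  (\(χ : Pi (β : Type0). Pi (g : β). Eq β g g). χ) (\(θ : Type0). \(q : θ). (\(e : Eq θ q q). e) (refl θ q))
  ~> \(χ : Type0). \(β : χ). (\(g : Eq χ β β). g) (refl χ β)
  ~> \(χ : Type0). \(β : χ). refl χ β
type:
  Pi (χ : Type0). Pi (β : χ). Eq χ β β


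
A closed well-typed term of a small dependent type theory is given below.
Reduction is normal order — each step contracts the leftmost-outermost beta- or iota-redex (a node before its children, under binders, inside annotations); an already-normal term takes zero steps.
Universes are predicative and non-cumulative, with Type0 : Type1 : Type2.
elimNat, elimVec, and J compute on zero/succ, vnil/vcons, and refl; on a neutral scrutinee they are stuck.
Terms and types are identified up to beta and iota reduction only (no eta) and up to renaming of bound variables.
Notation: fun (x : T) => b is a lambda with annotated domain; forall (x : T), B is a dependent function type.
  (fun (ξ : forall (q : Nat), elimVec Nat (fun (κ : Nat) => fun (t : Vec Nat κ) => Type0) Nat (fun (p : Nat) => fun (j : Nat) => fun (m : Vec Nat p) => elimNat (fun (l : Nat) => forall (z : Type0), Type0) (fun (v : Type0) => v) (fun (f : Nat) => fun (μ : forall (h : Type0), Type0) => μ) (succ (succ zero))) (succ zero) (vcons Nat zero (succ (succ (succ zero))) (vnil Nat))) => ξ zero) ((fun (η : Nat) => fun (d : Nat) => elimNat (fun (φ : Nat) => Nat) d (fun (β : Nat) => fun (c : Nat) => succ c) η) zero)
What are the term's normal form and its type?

normal form:
  zero
the term's type:
  Nat
observation: contracting a beta-redex first, the term normalizes in 4 steps.


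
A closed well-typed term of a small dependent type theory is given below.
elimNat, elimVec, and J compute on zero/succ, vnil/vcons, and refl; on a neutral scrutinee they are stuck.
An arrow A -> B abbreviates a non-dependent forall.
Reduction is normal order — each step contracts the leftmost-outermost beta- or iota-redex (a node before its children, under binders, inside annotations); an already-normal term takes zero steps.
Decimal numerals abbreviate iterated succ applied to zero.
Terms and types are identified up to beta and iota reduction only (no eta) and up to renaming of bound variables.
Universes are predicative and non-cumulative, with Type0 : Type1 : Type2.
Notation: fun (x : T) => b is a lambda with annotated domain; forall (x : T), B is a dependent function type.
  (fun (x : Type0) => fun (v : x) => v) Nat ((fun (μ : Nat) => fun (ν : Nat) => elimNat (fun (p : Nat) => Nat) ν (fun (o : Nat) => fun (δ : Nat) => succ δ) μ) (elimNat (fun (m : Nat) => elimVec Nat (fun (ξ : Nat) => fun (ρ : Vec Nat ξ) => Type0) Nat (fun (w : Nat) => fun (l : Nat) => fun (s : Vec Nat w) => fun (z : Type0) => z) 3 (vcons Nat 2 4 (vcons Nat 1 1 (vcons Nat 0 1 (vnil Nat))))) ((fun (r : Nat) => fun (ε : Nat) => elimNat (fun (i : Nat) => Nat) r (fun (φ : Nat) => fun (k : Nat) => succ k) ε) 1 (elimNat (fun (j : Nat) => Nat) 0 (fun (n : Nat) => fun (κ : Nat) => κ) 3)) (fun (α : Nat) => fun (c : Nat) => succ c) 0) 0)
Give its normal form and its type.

reduced normal form:
  1
type:
  Nat


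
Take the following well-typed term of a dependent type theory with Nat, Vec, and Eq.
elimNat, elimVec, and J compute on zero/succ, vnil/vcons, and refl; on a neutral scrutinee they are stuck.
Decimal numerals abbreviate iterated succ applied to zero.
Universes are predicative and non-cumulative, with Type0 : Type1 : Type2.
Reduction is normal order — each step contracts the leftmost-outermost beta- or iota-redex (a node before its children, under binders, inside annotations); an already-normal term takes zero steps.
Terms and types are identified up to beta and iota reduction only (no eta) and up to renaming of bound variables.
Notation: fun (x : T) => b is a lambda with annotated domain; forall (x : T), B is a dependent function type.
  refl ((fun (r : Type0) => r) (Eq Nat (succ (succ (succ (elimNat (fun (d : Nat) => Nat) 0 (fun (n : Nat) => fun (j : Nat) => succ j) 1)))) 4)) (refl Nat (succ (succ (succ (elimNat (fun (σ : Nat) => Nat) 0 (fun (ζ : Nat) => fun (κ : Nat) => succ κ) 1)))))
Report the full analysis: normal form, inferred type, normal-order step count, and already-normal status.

reduced normal form:
  refl (Eq Nat 4 4) (refl Nat 4)
the term's type:
  Eq (Eq Nat 4 4) (refl Nat 4) (refl Nat 4)
steps to reach normal form (normal order): 9
started in normal form: no
first contracted redex: a beta-redex


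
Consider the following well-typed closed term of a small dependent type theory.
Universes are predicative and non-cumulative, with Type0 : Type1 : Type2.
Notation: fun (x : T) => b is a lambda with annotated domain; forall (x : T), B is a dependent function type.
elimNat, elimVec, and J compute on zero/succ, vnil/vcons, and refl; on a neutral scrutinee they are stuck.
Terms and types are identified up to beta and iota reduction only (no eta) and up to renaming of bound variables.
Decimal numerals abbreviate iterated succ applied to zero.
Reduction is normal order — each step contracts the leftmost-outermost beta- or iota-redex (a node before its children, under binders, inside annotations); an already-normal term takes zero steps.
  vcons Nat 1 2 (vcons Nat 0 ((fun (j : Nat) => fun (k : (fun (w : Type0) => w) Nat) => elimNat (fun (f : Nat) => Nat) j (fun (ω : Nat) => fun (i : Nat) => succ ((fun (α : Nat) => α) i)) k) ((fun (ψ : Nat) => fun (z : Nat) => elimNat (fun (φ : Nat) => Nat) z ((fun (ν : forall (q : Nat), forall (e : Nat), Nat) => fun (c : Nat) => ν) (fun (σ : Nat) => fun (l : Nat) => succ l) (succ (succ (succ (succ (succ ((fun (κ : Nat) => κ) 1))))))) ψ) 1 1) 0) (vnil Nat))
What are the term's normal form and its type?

resulting normal form:
  vcons Nat 1 2 (vcons Nat 0 2 (vnil Nat))
inferred type:
  Vec Nat 2


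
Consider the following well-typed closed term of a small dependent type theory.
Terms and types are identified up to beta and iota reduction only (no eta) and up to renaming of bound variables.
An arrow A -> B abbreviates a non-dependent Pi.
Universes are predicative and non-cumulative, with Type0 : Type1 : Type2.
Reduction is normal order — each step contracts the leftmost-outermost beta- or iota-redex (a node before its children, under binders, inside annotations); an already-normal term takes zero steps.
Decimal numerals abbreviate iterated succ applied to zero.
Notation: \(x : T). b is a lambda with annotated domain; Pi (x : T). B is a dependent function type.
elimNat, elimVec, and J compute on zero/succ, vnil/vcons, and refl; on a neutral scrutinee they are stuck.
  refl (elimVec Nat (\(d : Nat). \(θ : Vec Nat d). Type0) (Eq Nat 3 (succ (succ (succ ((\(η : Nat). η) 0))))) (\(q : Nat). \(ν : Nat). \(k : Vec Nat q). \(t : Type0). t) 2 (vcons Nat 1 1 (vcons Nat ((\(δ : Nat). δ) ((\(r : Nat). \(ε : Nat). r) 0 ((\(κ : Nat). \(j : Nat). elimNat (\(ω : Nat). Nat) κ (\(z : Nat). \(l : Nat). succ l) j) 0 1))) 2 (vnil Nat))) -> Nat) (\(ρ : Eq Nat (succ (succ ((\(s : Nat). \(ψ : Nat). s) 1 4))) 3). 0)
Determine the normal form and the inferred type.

reduced normal form:
  refl (Eq Nat 3 3 -> Nat) (\(d : Eq Nat 3 3). 0)
type:
  Eq (Eq Nat 3 3 -> Nat) (\(d : Eq Nat 3 3). 0) (\(θ : Eq Nat 3 3). 0)


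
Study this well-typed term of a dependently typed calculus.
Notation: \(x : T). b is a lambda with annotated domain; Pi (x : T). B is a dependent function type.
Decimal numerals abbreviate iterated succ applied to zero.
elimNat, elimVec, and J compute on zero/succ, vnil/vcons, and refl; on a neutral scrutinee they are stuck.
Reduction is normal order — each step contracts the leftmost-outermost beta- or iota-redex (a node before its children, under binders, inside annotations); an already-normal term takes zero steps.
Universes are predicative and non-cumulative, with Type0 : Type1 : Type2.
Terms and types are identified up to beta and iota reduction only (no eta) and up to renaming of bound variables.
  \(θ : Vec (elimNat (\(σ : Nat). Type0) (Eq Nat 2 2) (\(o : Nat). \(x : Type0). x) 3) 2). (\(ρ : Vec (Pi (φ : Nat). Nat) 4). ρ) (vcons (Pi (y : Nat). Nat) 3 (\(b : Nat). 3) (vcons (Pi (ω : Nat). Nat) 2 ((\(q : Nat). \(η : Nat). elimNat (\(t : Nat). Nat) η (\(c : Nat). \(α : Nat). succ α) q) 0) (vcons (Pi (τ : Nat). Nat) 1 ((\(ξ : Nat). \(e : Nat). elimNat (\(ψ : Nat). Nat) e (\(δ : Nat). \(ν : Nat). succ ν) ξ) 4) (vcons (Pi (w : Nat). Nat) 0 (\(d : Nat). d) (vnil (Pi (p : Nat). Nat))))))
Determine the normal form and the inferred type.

reduced normal form:
  \(θ : Vec (Eq Nat 2 2) 2). vcons (Pi (σ : Nat). Nat) 3 (\(o : Nat). 3) (vcons (Pi (x : Nat). Nat) 2 (\(ρ : Nat). ρ) (vcons (Pi (φ : Nat). Nat) 1 (\(y : Nat). succ (succ (succ (succ y)))) (vcons (Pi (b : Nat). Nat) 0 (\(ω : Nat). ω) (vnil (Pi (q : Nat). Nat)))))
inferred type:
  Pi (θ : Vec (Eq Nat 2 2) 2). Vec (Pi (σ : Nat). Nat) 4
observation: normalization takes exactly 27 steps under the normal-order strategy.


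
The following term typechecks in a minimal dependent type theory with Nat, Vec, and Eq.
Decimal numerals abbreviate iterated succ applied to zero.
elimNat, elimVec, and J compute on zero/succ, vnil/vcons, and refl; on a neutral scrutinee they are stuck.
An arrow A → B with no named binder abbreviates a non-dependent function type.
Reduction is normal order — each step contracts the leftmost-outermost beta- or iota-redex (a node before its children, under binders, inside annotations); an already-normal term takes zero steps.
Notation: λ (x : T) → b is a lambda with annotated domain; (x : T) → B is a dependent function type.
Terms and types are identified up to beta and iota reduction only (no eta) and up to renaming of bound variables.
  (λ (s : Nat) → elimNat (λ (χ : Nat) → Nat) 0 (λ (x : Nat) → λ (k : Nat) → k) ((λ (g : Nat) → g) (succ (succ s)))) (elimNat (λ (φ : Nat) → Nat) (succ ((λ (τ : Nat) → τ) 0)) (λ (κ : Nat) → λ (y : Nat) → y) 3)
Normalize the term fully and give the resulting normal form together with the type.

normal form:
  0
the term's type:
  Nat


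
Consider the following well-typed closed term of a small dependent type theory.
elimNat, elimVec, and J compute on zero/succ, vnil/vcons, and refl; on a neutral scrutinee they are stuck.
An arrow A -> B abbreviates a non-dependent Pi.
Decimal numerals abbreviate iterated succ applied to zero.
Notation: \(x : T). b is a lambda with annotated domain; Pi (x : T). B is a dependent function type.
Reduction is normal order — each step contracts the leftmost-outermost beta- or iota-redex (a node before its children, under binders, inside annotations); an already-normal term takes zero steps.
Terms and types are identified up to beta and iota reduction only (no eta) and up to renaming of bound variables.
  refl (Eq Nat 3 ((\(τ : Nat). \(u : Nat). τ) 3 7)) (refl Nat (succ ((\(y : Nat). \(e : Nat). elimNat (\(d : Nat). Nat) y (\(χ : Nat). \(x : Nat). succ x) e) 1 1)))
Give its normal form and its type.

resulting normal form:
  refl (Eq Nat 3 3) (refl Nat 3)
inferred type:
  Eq (Eq Nat 3 3) (refl Nat 3) (refl Nat 3)


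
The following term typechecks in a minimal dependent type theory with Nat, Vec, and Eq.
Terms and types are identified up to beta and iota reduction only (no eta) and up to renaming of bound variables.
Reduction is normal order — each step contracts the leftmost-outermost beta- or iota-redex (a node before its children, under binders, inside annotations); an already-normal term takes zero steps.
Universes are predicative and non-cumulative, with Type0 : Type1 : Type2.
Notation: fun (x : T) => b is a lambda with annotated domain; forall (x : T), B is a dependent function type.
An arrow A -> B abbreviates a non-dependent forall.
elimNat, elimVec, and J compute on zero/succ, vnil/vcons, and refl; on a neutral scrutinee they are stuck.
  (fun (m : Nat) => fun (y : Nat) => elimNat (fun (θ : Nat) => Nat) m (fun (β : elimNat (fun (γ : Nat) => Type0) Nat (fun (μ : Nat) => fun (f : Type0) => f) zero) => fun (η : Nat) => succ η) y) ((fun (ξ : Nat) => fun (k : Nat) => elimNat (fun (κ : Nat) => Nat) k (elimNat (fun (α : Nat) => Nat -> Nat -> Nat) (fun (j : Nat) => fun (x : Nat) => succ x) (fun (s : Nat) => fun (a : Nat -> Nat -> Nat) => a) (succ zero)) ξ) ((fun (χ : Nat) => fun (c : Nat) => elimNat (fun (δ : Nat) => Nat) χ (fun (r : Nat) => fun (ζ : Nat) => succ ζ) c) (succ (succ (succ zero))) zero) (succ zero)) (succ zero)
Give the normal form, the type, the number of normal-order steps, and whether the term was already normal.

normal form:
  succ (succ (succ (succ (succ zero))))
inferred type:
  Nat
reduction steps (normal order): 25
already normal: no
first contracted redex: a beta-redex


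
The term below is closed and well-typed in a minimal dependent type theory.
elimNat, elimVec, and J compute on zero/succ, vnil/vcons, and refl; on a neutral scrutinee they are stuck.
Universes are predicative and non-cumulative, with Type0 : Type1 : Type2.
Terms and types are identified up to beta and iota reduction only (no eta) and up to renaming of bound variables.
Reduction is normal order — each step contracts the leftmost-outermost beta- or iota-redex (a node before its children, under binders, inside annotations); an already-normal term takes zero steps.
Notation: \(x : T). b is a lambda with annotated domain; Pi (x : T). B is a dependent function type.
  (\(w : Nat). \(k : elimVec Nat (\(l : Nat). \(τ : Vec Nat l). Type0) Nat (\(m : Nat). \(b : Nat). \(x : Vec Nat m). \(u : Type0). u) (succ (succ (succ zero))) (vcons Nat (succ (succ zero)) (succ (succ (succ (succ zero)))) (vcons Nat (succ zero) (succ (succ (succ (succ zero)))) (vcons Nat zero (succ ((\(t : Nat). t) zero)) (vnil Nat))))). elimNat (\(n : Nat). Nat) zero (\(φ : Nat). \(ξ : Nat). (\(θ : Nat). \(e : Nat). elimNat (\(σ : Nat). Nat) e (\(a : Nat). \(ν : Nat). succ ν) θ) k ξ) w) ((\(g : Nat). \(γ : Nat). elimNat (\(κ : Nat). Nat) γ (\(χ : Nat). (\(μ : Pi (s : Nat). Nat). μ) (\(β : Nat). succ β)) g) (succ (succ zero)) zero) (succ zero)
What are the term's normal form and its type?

resulting normal form:
  succ (succ zero)
the term's type:
  Nat


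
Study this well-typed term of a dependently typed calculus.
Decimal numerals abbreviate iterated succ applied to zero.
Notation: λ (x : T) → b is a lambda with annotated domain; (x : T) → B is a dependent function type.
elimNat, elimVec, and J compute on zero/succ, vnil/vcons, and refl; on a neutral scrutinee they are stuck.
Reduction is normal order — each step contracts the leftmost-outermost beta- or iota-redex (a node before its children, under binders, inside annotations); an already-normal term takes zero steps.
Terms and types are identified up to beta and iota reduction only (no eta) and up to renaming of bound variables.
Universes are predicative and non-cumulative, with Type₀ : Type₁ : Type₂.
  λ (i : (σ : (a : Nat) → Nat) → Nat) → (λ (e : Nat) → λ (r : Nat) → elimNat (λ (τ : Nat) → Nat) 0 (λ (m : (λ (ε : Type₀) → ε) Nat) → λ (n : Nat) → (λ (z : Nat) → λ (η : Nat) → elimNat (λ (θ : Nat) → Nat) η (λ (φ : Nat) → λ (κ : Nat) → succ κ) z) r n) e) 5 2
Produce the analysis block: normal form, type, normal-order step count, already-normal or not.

resulting normal form:
  λ (i : (σ : (a : Nat) → Nat) → Nat) → 10
inferred type:
  (i : (σ : (a : Nat) → Nat) → Nat) → Nat
normal-order step count: 63
already normal: no
first redex: a beta-redex


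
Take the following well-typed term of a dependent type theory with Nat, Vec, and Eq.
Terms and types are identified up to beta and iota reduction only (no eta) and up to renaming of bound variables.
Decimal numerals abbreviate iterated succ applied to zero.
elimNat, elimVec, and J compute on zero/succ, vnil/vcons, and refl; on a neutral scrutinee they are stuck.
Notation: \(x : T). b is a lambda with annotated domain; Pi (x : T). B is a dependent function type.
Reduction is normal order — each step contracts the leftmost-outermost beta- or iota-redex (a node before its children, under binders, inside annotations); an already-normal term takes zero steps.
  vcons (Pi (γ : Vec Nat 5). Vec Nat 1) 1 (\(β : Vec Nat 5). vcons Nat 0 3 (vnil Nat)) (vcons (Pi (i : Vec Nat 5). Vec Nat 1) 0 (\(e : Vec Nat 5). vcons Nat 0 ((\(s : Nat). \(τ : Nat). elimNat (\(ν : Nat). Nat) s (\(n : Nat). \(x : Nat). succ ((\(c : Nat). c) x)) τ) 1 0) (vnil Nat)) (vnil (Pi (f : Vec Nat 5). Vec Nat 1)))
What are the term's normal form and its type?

normal form:
  vcons (Pi (γ : Vec Nat 5). Vec Nat 1) 1 (\(β : Vec Nat 5). vcons Nat 0 3 (vnil Nat)) (vcons (Pi (i : Vec Nat 5). Vec Nat 1) 0 (\(e : Vec Nat 5). vcons Nat 0 1 (vnil Nat)) (vnil (Pi (s : Vec Nat 5). Vec Nat 1)))
inferred type:
  Vec (Pi (γ : Vec Nat 5). Vec Nat 1) 2
observation: the first redex contracted is a beta-redex; the normal form is reached in 3 normal-order steps.


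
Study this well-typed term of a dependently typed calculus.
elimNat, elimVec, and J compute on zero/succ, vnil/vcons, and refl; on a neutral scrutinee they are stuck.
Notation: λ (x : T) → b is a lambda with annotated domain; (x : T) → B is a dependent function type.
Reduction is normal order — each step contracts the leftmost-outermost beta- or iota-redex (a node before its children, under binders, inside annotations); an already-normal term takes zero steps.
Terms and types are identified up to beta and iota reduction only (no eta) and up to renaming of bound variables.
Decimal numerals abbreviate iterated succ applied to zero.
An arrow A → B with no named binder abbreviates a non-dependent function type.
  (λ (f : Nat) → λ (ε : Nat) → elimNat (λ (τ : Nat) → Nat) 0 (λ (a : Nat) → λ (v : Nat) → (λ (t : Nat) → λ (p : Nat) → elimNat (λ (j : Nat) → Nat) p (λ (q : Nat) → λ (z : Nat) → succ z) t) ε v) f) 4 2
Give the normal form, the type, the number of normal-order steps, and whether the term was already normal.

resulting normal form:
  8
inferred type:
  Nat
normal-order step count: 51
started in normal form: no
first redex: a beta-redex


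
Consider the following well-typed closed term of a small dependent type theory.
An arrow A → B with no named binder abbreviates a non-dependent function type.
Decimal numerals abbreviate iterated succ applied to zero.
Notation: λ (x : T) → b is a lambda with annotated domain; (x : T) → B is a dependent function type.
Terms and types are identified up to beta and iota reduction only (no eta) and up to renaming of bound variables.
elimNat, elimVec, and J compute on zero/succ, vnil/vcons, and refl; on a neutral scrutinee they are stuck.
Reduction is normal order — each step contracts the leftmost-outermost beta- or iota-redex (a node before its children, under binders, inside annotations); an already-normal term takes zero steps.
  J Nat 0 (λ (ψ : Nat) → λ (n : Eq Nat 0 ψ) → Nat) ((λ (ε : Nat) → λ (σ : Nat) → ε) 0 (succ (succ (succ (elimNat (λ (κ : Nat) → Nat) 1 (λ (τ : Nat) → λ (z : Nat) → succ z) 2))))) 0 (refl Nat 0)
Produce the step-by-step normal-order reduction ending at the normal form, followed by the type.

reduction (normal order):
  J Nat 0 (λ (ψ : Nat) → λ (n : Eq Nat 0 ψ) → Nat) ((λ (ε : Nat) → λ (σ : Nat) → ε) 0 (succ (succ (succ (elimNat (λ (κ : Nat) → Nat) 1 (λ (τ : Nat) → λ (z : Nat) → succ z) 2))))) 0 (refl Nat 0)
  ~> (λ (ψ : Nat) → λ (n : Nat) → ψ) 0 (succ (succ (succ (elimNat (λ (ε : Nat) → Nat) 1 (λ (σ : Nat) → λ (κ : Nat) → succ κ) 2))))
  ~> (λ (ψ : Nat) → 0) (succ (succ (succ (elimNat (λ (n : Nat) → Nat) 1 (λ (ε : Nat) → λ (σ : Nat) → succ σ) 2))))
  ~> 0
type:
  Nat


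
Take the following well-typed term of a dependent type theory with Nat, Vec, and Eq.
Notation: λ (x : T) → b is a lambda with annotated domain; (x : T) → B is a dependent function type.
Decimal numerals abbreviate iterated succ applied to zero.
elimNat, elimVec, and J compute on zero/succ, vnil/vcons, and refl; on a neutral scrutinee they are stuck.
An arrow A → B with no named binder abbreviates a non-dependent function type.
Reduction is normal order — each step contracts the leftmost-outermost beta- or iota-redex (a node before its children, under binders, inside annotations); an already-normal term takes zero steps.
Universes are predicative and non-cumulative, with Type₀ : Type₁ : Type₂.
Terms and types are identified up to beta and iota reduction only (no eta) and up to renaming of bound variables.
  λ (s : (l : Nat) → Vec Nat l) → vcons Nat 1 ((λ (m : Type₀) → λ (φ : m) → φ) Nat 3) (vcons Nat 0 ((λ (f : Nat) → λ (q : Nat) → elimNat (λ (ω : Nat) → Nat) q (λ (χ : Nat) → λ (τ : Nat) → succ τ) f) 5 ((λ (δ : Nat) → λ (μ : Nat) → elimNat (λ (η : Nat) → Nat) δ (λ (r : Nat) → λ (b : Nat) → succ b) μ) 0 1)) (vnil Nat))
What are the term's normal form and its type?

normal form:
  λ (s : (l : Nat) → Vec Nat l) → vcons Nat 1 3 (vcons Nat 0 6 (vnil Nat))
type:
  ((s : Nat) → Vec Nat s) → Vec Nat 2


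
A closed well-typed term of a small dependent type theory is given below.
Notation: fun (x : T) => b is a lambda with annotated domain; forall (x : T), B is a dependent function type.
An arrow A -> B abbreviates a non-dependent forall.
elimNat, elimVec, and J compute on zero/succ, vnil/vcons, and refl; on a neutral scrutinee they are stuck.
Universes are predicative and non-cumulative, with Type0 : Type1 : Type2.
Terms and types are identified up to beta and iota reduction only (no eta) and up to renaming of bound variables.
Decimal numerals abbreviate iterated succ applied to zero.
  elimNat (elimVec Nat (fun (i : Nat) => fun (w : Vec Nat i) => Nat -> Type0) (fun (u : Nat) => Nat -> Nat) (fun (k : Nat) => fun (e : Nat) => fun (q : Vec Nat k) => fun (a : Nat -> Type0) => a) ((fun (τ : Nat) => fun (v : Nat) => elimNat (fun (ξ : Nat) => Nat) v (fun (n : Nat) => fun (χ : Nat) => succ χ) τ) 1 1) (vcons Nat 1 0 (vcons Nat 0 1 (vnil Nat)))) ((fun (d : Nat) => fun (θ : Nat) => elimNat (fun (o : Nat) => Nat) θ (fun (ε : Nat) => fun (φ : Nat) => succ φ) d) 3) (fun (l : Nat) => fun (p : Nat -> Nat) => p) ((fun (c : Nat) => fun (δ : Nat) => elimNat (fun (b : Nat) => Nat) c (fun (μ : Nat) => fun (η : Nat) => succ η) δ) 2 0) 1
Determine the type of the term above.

the term's type:
  Nat


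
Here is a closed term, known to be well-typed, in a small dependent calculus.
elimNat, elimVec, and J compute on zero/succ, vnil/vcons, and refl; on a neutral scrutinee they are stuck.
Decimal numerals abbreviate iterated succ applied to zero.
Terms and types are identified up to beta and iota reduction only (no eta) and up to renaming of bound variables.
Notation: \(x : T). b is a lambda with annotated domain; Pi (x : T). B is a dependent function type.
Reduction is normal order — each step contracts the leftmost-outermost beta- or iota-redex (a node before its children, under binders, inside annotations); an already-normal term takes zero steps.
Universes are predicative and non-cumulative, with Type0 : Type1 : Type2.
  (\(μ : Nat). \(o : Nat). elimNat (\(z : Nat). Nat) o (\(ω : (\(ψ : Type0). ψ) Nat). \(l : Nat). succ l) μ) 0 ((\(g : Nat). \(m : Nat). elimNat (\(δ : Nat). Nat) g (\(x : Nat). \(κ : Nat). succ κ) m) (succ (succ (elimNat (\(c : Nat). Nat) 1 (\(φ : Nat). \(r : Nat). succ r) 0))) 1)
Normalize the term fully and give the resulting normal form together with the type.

reduced normal form:
  4
the term's type:
  Nat
observation: contracting a beta-redex first, the term normalizes in 10 steps.


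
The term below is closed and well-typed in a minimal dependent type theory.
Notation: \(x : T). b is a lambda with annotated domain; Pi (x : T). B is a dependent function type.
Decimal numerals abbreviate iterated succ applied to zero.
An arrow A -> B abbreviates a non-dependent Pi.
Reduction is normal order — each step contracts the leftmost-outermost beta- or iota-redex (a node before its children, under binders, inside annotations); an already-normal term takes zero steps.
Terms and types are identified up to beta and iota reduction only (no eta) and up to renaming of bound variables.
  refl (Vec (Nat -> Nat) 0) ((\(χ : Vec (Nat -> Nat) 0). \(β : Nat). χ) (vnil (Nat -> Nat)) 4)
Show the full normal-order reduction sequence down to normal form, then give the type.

normal-order reduction:
  refl (Vec (Nat -> Nat) 0) ((\(χ : Vec (Nat -> Nat) 0). \(β : Nat). χ) (vnil (Nat -> Nat)) 4)
  ~> refl (Vec (Nat -> Nat) 0) ((\(χ : Nat). vnil (Nat -> Nat)) 4)
  ~> refl (Vec (Nat -> Nat) 0) (vnil (Nat -> Nat))
the term's type:
  Eq (Vec (Nat -> Nat) 0) (vnil (Nat -> Nat)) (vnil (Nat -> Nat))


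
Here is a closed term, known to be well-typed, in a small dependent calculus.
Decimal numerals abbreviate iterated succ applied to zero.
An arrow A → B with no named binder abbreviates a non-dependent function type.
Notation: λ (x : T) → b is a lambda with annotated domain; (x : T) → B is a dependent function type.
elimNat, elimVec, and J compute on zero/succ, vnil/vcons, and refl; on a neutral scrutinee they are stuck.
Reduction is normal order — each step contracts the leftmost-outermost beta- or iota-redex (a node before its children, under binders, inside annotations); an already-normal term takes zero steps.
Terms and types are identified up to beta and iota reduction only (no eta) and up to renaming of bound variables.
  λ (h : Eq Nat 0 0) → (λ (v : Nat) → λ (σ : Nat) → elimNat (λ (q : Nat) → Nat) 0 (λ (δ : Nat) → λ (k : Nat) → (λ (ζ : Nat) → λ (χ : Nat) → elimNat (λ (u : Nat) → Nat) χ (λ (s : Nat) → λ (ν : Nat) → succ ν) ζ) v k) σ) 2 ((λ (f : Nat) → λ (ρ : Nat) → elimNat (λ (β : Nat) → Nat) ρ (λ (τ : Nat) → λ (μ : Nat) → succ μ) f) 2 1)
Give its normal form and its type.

resulting normal form:
  λ (h : Eq Nat 0 0) → 6
type:
  Eq Nat 0 0 → Nat
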